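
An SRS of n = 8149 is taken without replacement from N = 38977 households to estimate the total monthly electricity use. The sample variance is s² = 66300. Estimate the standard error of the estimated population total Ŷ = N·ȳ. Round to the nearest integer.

Var(Ŷ) = N²·Var(ȳ) = N²·(1 − n/N)·s²/n.
f = 8149/38977 = 0.20907202; Var(ȳ) = 0.79092798·66300/8149 = 6.4349644.
Var(Ŷ) = 38977² · 6.4349644 = 9.7760399 × 10^9.
SE(Ŷ) = √(9.7760399 × 10^9) = 98874.

98874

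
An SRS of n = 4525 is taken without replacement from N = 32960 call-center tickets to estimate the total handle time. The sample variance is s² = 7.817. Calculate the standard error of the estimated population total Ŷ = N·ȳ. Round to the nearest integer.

1272

Var(Ŷ) = N²·Var(ȳ) = N²·(1 − n/N)·s²/n.
f = 4525/32960 = 0.13728762; Var(ȳ) = 0.86271238·7.817/4525 = 0.0014903476.
Var(Ŷ) = 32960² · 0.0014903476 = 1.6190564 × 10^6.
SE(Ŷ) = √(1.6190564 × 10^6) = 1272.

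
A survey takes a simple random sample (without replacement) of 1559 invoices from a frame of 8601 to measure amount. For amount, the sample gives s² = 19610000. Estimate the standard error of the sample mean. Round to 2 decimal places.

101.48

Under SRS without replacement, Var(ȳ) = (1 − f)·s²/n with f = n/N = 1559/8601 = 0.18125799.
Var(ȳ) = (1 − 0.18125799)·19610000/1559 = 0.81874201·12578.576 = 10298.609.
SE(ȳ) = √(10298.609) = 101.48.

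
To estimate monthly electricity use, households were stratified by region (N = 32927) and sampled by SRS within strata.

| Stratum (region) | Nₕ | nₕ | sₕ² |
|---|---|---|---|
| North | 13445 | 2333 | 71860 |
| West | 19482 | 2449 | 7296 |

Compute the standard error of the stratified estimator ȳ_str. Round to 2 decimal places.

2.27

Var(ȳ_str) = Σₕ Wₕ²(1 − fₕ)sₕ²/nₕ with Wₕ = Nₕ/N, N = 32927.
North: Wₕ = 0.40832751; term = 0.40832751²·(1 − 0.17352176)·71860/2333 = 4.2444477.
West: Wₕ = 0.59167249; term = 0.59167249²·(1 − 0.12570578)·7296/2449 = 0.91183529.
Sum = 5.156283.
SE = √(5.156283) = 2.27.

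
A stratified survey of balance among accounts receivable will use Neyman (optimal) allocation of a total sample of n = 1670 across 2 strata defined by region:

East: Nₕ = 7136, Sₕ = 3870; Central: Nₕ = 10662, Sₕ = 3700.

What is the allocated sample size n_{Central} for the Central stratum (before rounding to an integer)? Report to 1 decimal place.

982.3

Neyman allocation: nₕ = n·NₕSₕ / Σⱼ NⱼSⱼ.
Σ NⱼSⱼ = 7136·3870 + 10662·3700 = 6.706572 × 10^7.
n_{Central} = 1670·10662·3700 / (6.706572 × 10^7) = 982.3.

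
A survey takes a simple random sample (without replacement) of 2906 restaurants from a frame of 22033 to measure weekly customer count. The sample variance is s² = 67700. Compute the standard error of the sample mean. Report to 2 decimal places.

4.50

Under SRS without replacement, Var(ȳ) = (1 − f)·s²/n with f = n/N = 2906/22033 = 0.13189307.
Var(ȳ) = (1 − 0.13189307)·67700/2906 = 0.86810693·23.296628 = 20.223964.
SE(ȳ) = √(20.223964) = 4.50.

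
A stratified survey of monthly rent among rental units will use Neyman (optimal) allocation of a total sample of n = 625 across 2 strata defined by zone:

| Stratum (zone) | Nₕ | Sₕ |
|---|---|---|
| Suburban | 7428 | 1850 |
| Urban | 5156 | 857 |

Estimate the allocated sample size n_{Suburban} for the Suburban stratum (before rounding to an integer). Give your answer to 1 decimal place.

472.9

Neyman allocation: nₕ = n·NₕSₕ / Σⱼ NⱼSⱼ.
Σ NⱼSⱼ = 7428·1850 + 5156·857 = 1.8160492 × 10^7.
n_{Suburban} = 625·7428·1850 / (1.8160492 × 10^7) = 472.9.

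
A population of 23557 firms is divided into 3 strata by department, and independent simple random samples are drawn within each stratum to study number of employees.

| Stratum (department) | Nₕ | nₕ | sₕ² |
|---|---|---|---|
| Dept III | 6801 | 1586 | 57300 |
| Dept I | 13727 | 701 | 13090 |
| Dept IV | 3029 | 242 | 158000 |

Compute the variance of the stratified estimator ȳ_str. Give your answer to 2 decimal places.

Var(ȳ_str) = Σₕ Wₕ²(1 − fₕ)sₕ²/nₕ with Wₕ = Nₕ/N, N = 23557.
Dept III: Wₕ = 0.28870399; term = 0.28870399²·(1 − 0.23320100)·57300/1586 = 2.3090778.
Dept I: Wₕ = 0.58271427; term = 0.58271427²·(1 − 0.05106724)·13090/701 = 6.0168387.
Dept IV: Wₕ = 0.12858174; term = 0.12858174²·(1 − 0.07989435)·158000/242 = 9.9320295.
Sum = 18.257946.

18.26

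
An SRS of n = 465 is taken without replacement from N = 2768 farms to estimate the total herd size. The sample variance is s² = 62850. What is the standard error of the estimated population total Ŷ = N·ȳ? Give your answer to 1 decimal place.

29353.2

Var(Ŷ) = N²·Var(ȳ) = N²·(1 − n/N)·s²/n.
f = 465/2768 = 0.16799133; Var(ȳ) = 0.83200867·62850/465 = 112.45537.
Var(Ŷ) = 2768² · 112.45537 = 8.6161325 × 10^8.
SE(Ŷ) = √(8.6161325 × 10^8) = 29353.2.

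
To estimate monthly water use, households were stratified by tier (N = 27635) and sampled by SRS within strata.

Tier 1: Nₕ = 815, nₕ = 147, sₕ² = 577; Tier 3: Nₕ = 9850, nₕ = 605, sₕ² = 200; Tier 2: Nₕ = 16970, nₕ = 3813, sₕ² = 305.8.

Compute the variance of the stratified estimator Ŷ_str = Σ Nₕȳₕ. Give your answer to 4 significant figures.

Var(Ŷ_str) = Σₕ Nₕ²(1 − fₕ)sₕ²/nₕ.
Tier 1: 815²·(1 − 147/815)·577/147 = 2.1369411 × 10^6.
Tier 3: 9850²·(1 − 605/9850)·200/605 = 3.0103554 × 10^7.
Tier 2: 16970²·(1 − 3813/16970)·305.8/3813 = 1.7906446 × 10^7.
Sum = 5.0146941 × 10^7.

5.015 × 10^7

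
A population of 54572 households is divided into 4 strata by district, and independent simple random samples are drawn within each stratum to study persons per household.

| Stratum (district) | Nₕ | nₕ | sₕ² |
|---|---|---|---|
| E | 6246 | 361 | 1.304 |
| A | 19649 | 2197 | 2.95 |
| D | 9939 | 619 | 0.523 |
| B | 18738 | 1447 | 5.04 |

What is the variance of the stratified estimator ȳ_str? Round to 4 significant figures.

6.044 × 10^-4

Var(ȳ_str) = Σₕ Wₕ²(1 − fₕ)sₕ²/nₕ with Wₕ = Nₕ/N, N = 54572.
E: Wₕ = 0.11445430; term = 0.11445430²·(1 − 0.05779699)·1.304/361 = 4.4584007 × 10^-5.
A: Wₕ = 0.36005644; term = 0.36005644²·(1 − 0.11181231)·2.95/2197 = 1.546101 × 10^-4.
D: Wₕ = 0.18212637; term = 0.18212637²·(1 − 0.06227991)·0.523/619 = 2.6280275 × 10^-5.
B: Wₕ = 0.34336290; term = 0.34336290²·(1 − 0.07722276)·5.04/1447 = 3.7893578 × 10^-4.
Sum = 6.0441016 × 10^-4.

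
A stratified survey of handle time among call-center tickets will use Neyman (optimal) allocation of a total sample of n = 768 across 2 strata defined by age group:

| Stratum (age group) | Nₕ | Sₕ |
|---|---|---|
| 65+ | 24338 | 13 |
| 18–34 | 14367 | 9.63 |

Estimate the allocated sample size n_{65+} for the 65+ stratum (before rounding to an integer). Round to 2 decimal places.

Neyman allocation: nₕ = n·NₕSₕ / Σⱼ NⱼSⱼ.
Σ NⱼSⱼ = 24338·13 + 14367·9.63 = 454748.21.
n_{65+} = 768·24338·13 / 454748.21 = 534.34.

534.34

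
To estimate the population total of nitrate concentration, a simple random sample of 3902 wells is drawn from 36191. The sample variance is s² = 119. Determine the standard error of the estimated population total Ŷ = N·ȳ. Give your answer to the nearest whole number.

5970

Var(Ŷ) = N²·Var(ȳ) = N²·(1 − n/N)·s²/n.
f = 3902/36191 = 0.10781686; Var(ȳ) = 0.89218314·119/3902 = 0.027209071.
Var(Ŷ) = 36191² · 0.027209071 = 3.5638128 × 10^7.
SE(Ŷ) = √(3.5638128 × 10^7) = 5970.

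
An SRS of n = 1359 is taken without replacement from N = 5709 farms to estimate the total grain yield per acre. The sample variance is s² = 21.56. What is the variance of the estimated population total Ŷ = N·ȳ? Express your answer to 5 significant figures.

393980

Var(Ŷ) = N²·Var(ȳ) = N²·(1 − n/N)·s²/n.
f = 1359/5709 = 0.23804519; Var(ȳ) = 0.76195481·21.56/1359 = 0.012088113.
Var(Ŷ) = 5709² · 0.012088113 = 393984.01.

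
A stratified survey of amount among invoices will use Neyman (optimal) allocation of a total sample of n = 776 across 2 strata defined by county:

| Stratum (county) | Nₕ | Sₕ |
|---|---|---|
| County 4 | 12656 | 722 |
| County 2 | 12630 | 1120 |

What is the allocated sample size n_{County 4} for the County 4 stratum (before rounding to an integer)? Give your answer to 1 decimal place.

304.5

Neyman allocation: nₕ = n·NₕSₕ / Σⱼ NⱼSⱼ.
Σ NⱼSⱼ = 12656·722 + 12630·1120 = 2.3283232 × 10^7.
n_{County 4} = 776·12656·722 / (2.3283232 × 10^7) = 304.5.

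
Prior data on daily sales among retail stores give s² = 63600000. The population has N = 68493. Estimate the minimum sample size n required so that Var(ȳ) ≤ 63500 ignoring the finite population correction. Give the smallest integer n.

Without fpc, n₀ = s²/D = 63600000/63500 = 1001.5748.
Rounding up, n = 1002.

1002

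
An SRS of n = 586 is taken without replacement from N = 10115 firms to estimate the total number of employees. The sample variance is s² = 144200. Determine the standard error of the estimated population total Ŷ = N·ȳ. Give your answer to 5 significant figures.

Var(Ŷ) = N²·Var(ȳ) = N²·(1 − n/N)·s²/n.
f = 586/10115 = 0.05793376; Var(ȳ) = 0.94206624·144200/586 = 231.81903.
Var(Ŷ) = 10115² · 231.81903 = 2.3718153 × 10^10.
SE(Ŷ) = √(2.3718153 × 10^10) = 154010.

154010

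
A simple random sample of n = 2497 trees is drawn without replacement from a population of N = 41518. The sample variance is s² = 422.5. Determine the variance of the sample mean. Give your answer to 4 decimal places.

Under SRS without replacement, Var(ȳ) = (1 − f)·s²/n with f = n/N = 2497/41518 = 0.06014259.
Var(ȳ) = (1 − 0.06014259)·422.5/2497 = 0.93985741·0.16920304 = 0.15902673.

0.1590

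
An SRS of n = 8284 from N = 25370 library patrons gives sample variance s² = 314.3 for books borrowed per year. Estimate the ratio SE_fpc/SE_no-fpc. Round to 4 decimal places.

0.8207

f = n/N = 8284/25370 = 0.32652739.
SE_no-fpc = √(s²/n) = 0.19478349; SE_fpc = √((1−f)s²/n) = 0.15984981.
Ratio = √(1−f) = 0.82065377.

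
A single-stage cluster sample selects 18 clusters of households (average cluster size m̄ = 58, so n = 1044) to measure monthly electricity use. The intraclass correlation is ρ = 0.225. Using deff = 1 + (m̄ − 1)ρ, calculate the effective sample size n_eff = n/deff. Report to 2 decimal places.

deff = 1 + (58 − 1)·0.225 = 1 + 12.825 = 13.825.
n_eff = 1044 / 13.825 = 75.52.

75.52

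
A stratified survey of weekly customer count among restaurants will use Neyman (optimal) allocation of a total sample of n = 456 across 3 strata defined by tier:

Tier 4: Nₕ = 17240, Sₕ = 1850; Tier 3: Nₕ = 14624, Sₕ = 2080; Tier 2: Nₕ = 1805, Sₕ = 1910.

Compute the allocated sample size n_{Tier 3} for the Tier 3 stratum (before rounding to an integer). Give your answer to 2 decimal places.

210.93

Neyman allocation: nₕ = n·NₕSₕ / Σⱼ NⱼSⱼ.
Σ NⱼSⱼ = 17240·1850 + 14624·2080 + 1805·1910 = 6.575947 × 10^7.
n_{Tier 3} = 456·14624·2080 / (6.575947 × 10^7) = 210.93.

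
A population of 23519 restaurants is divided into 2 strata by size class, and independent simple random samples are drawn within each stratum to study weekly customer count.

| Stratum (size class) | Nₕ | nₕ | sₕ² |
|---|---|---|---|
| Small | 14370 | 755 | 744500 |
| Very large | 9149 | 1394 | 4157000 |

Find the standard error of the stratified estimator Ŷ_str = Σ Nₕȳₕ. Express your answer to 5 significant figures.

636010

Var(Ŷ_str) = Σₕ Nₕ²(1 − fₕ)sₕ²/nₕ.
Small: 14370²·(1 − 755/14370)·744500/755 = 1.9292662 × 10^11.
Very large: 9149²·(1 − 1394/9149)·4157000/1394 = 2.1157906 × 10^11.
Sum = 4.0450568 × 10^11.
SE = √(4.0450568 × 10^11) = 636010.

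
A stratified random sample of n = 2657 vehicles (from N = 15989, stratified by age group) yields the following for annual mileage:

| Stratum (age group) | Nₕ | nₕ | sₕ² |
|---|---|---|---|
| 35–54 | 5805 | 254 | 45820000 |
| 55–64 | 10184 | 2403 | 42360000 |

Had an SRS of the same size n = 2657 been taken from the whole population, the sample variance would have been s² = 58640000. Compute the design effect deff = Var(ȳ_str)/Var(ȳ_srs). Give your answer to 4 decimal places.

Var(ȳ_str) = Σ Wₕ²(1−fₕ)sₕ²/nₕ with Wₕ = Nₕ/15989:
  35–54: (5805/15989)²·(1−254/5805)·45820000/254 = 22737.998
  55–64: (10184/15989)²·(1−2403/10184)·42360000/2403 = 5464.0339
  → Var(ȳ_str) = 28202.032.
Var(ȳ_srs) = (1 − 2657/15989)·58640000/2657 = 18402.482.
deff = 28202.032 / 18402.482 = 1.5325.

1.5325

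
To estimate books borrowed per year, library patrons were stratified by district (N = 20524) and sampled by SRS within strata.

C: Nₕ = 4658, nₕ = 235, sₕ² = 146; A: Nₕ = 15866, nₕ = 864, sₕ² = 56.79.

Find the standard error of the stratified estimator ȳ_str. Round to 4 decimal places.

Var(ȳ_str) = Σₕ Wₕ²(1 − fₕ)sₕ²/nₕ with Wₕ = Nₕ/N, N = 20524.
C: Wₕ = 0.22695381; term = 0.22695381²·(1 − 0.05045084)·146/235 = 0.030386271.
A: Wₕ = 0.77304619; term = 0.77304619²·(1 − 0.05445607)·56.79/864 = 0.037140755.
Sum = 0.067527026.
SE = √(0.067527026) = 0.2599.

0.2599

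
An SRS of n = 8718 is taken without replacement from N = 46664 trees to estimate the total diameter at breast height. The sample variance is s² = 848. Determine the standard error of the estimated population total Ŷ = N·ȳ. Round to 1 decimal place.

Var(Ŷ) = N²·Var(ȳ) = N²·(1 − n/N)·s²/n.
f = 8718/46664 = 0.18682496; Var(ȳ) = 0.81317504·848/8718 = 0.079097549.
Var(Ŷ) = 46664² · 0.079097549 = 1.722372 × 10^8.
SE(Ŷ) = √(1.722372 × 10^8) = 13123.9.

13123.9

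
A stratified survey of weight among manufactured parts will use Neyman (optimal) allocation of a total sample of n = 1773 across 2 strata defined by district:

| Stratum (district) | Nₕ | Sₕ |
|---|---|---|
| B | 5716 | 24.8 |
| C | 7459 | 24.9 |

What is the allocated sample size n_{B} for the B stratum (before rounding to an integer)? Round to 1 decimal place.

Neyman allocation: nₕ = n·NₕSₕ / Σⱼ NⱼSⱼ.
Σ NⱼSⱼ = 5716·24.8 + 7459·24.9 = 327485.9.
n_{B} = 1773·5716·24.8 / 327485.9 = 767.5.

767.5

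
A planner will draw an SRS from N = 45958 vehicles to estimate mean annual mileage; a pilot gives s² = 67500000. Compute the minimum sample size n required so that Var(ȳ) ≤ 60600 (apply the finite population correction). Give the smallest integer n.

Without fpc, n₀ = s²/D = 67500000/60600 = 1113.8614.
With fpc, (1 − n/N)·s²/n ≤ D requires n ≥ n₀/(1 + n₀/N) = 1113.8614/(1 + 1113.8614/45958) = 1087.5041.
Rounding up, n = 1088.

1088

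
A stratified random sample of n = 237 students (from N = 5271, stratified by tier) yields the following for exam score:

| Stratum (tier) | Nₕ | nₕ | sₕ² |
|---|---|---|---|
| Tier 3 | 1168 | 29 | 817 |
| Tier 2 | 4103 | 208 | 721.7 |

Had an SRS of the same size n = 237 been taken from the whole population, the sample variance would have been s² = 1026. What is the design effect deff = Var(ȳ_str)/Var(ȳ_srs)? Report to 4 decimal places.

0.8090

Var(ȳ_str) = Σ Wₕ²(1−fₕ)sₕ²/nₕ with Wₕ = Nₕ/5271:
  Tier 3: (1168/5271)²·(1−29/1168)·817/29 = 1.3489771
  Tier 2: (4103/5271)²·(1−208/4103)·721.7/208 = 1.9957968
  → Var(ȳ_str) = 3.3447739.
Var(ȳ_srs) = (1 − 237/5271)·1026/237 = 4.134464.
deff = 3.3447739 / 4.134464 = 0.8090.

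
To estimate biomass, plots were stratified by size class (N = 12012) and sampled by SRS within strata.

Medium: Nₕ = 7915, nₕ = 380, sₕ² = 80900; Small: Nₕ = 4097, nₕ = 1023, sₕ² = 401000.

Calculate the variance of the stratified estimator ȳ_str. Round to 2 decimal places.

122.21

Var(ȳ_str) = Σₕ Wₕ²(1 − fₕ)sₕ²/nₕ with Wₕ = Nₕ/N, N = 12012.
Medium: Wₕ = 0.65892441; term = 0.65892441²·(1 − 0.04801011)·80900/380 = 87.997119.
Small: Wₕ = 0.34107559; term = 0.34107559²·(1 − 0.24969490)·401000/1023 = 34.21432.
Sum = 122.21144.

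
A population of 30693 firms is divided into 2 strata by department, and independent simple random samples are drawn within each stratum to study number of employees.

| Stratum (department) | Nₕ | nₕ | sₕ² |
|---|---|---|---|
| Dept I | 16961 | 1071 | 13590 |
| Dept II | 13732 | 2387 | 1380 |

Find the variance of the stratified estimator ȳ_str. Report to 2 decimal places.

Var(ȳ_str) = Σₕ Wₕ²(1 − fₕ)sₕ²/nₕ with Wₕ = Nₕ/N, N = 30693.
Dept I: Wₕ = 0.55260157; term = 0.55260157²·(1 − 0.06314486)·13590/1071 = 3.6301675.
Dept II: Wₕ = 0.44739843; term = 0.44739843²·(1 − 0.17382756)·1380/2387 = 0.09560625.
Sum = 3.7257738.

3.73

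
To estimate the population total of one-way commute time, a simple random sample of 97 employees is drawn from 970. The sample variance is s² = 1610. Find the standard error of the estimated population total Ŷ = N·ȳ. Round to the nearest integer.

Var(Ŷ) = N²·Var(ȳ) = N²·(1 − n/N)·s²/n.
f = 97/970 = 0.10000000; Var(ȳ) = 0.90000000·1610/97 = 14.938144.
Var(Ŷ) = 970² · 14.938144 = 1.40553 × 10^7.
SE(Ŷ) = √(1.40553 × 10^7) = 3749.

3749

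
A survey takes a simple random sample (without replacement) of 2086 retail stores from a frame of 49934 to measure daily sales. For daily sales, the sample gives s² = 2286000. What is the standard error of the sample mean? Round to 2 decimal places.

Under SRS without replacement, Var(ȳ) = (1 − f)·s²/n with f = n/N = 2086/49934 = 0.04177514.
Var(ȳ) = (1 − 0.04177514)·2286000/2086 = 0.95822486·1095.8773 = 1050.0968.
SE(ȳ) = √(1050.0968) = 32.41.

32.41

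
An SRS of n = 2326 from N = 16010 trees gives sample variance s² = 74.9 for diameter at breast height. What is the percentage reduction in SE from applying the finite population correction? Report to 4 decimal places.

f = n/N = 2326/16010 = 0.14528420.
SE_no-fpc = √(s²/n) = 0.17944694; SE_fpc = √((1−f)s²/n) = 0.1659002.
Ratio = √(1−f) = 0.92450841. Reduction = 100·(1 − 0.92450841) = 7.5492%.

7.5492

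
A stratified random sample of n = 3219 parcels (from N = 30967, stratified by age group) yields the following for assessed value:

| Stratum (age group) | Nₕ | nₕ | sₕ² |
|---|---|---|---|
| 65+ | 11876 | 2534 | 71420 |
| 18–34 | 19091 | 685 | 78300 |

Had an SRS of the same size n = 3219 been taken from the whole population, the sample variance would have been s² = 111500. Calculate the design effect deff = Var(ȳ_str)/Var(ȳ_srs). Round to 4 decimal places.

Var(ȳ_str) = Σ Wₕ²(1−fₕ)sₕ²/nₕ with Wₕ = Nₕ/30967:
  65+: (11876/30967)²·(1−2534/11876)·71420/2534 = 3.2608064
  18–34: (19091/30967)²·(1−685/19091)·78300/685 = 41.885241
  → Var(ȳ_str) = 45.146047.
Var(ȳ_srs) = (1 − 3219/30967)·111500/3219 = 31.037479.
deff = 45.146047 / 31.037479 = 1.4546.

1.4546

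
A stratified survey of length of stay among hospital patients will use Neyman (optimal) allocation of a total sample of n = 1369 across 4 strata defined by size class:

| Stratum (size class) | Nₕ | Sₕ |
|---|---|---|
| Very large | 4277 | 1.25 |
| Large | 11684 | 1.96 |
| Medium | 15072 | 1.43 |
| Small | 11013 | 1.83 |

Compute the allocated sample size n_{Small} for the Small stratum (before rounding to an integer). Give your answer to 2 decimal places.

Neyman allocation: nₕ = n·NₕSₕ / Σⱼ NⱼSⱼ.
Σ NⱼSⱼ = 4277·1.25 + 11684·1.96 + 15072·1.43 + 11013·1.83 = 69953.64.
n_{Small} = 1369·11013·1.83 / 69953.64 = 394.41.

394.41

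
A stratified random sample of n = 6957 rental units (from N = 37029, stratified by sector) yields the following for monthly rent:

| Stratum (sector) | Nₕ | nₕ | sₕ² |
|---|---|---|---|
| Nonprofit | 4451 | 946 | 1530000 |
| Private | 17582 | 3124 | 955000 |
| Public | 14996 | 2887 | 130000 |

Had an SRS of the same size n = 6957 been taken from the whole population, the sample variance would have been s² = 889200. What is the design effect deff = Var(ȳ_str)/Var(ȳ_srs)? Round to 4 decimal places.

0.7807

Var(ȳ_str) = Σ Wₕ²(1−fₕ)sₕ²/nₕ with Wₕ = Nₕ/37029:
  Nonprofit: (4451/37029)²·(1−946/4451)·1530000/946 = 18.401869
  Private: (17582/37029)²·(1−3124/17582)·955000/3124 = 56.674132
  Public: (14996/37029)²·(1−2887/14996)·130000/2887 = 5.9634326
  → Var(ȳ_str) = 81.039434.
Var(ȳ_srs) = (1 − 6957/37029)·889200/6957 = 103.8001.
deff = 81.039434 / 103.8001 = 0.7807.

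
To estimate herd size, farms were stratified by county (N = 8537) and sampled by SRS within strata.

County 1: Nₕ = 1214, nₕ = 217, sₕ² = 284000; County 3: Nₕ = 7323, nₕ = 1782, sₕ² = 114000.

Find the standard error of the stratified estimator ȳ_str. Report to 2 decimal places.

Var(ȳ_str) = Σₕ Wₕ²(1 − fₕ)sₕ²/nₕ with Wₕ = Nₕ/N, N = 8537.
County 1: Wₕ = 0.14220452; term = 0.14220452²·(1 − 0.17874794)·284000/217 = 21.735112.
County 3: Wₕ = 0.85779548; term = 0.85779548²·(1 − 0.24334289)·114000/1782 = 35.617528.
Sum = 57.35264.
SE = √(57.35264) = 7.57.

7.57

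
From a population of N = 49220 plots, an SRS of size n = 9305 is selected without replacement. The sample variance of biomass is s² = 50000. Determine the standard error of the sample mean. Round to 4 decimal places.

2.0875

Under SRS without replacement, Var(ȳ) = (1 − f)·s²/n with f = n/N = 9305/49220 = 0.18904917.
Var(ȳ) = (1 − 0.18904917)·50000/9305 = 0.81095083·5.3734551 = 4.3576079.
SE(ȳ) = √(4.3576079) = 2.0875.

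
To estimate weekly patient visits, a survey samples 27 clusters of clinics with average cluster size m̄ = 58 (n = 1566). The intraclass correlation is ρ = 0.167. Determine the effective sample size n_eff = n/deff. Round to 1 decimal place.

deff = 1 + (58 − 1)·0.167 = 1 + 9.519 = 10.519.
n_eff = 1566 / 10.519 = 148.9.

148.9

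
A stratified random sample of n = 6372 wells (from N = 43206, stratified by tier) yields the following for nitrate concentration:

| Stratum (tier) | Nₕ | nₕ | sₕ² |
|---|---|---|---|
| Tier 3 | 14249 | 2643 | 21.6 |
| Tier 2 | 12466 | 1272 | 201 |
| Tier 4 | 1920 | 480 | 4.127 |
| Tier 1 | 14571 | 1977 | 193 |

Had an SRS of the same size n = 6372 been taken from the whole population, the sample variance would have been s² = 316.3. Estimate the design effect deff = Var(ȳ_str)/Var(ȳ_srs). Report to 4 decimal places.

0.5233

Var(ȳ_str) = Σ Wₕ²(1−fₕ)sₕ²/nₕ with Wₕ = Nₕ/43206:
  Tier 3: (14249/43206)²·(1−2643/14249)·21.6/2643 = 7.2399475 × 10^-4
  Tier 2: (12466/43206)²·(1−1272/12466)·201/1272 = 0.011812267
  Tier 4: (1920/43206)²·(1−480/1920)·4.127/480 = 1.2734117 × 10^-5
  Tier 1: (14571/43206)²·(1−1977/14571)·193/1977 = 0.0095965596
  → Var(ȳ_str) = 0.022145555.
Var(ȳ_srs) = (1 − 6372/43206)·316.3/6372 = 0.042318303.
deff = 0.022145555 / 0.042318303 = 0.5233.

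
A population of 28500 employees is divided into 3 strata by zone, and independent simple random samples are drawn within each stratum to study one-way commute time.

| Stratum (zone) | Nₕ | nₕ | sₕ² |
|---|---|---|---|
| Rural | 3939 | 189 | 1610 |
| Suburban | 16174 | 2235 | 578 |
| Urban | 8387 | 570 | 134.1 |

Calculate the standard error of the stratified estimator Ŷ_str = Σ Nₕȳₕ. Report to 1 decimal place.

Var(Ŷ_str) = Σₕ Nₕ²(1 − fₕ)sₕ²/nₕ.
Rural: 3939²·(1 − 189/3939)·1610/189 = 1.2582917 × 10^8.
Suburban: 16174²·(1 − 2235/16174)·578/2235 = 5.8304137 × 10^7.
Urban: 8387²·(1 − 570/8387)·134.1/570 = 1.542413 × 10^7.
Sum = 1.9955744 × 10^8.
SE = √(1.9955744 × 10^8) = 14126.5.

14126.5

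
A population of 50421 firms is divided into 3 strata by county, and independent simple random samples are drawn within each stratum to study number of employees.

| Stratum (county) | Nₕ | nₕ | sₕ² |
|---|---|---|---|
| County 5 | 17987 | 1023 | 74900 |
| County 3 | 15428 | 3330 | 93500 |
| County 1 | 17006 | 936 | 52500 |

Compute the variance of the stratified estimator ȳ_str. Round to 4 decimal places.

Var(ȳ_str) = Σₕ Wₕ²(1 − fₕ)sₕ²/nₕ with Wₕ = Nₕ/N, N = 50421.
County 5: Wₕ = 0.35673628; term = 0.35673628²·(1 − 0.05687441)·74900/1023 = 8.7875999.
County 3: Wₕ = 0.30598362; term = 0.30598362²·(1 − 0.21584133)·93500/3330 = 2.0614257.
County 1: Wₕ = 0.33728010; term = 0.33728010²·(1 − 0.05503940)·52500/936 = 6.0294625.
Sum = 16.878488.

16.8785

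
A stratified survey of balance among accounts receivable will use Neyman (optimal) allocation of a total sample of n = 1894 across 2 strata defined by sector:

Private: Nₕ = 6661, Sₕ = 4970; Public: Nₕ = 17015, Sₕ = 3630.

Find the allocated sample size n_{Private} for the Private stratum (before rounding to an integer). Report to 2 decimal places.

Neyman allocation: nₕ = n·NₕSₕ / Σⱼ NⱼSⱼ.
Σ NⱼSⱼ = 6661·4970 + 17015·3630 = 9.486962 × 10^7.
n_{Private} = 1894·6661·4970 / (9.486962 × 10^7) = 660.92.

660.92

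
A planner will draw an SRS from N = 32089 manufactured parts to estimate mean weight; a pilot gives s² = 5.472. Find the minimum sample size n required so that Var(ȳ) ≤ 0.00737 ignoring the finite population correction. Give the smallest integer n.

Without fpc, n₀ = s²/D = 5.472/0.00737 = 742.4695.
Rounding up, n = 743.

743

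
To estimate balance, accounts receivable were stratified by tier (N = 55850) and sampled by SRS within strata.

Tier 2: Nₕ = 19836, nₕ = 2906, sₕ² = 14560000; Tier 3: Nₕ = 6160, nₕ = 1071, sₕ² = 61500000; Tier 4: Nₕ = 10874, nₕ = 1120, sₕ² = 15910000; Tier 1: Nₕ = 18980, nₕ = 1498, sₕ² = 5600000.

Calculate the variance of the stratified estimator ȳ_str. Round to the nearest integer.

Var(ȳ_str) = Σₕ Wₕ²(1 − fₕ)sₕ²/nₕ with Wₕ = Nₕ/N, N = 55850.
Tier 2: Wₕ = 0.35516562; term = 0.35516562²·(1 − 0.14650131)·14560000/2906 = 539.42425.
Tier 3: Wₕ = 0.11029543; term = 0.11029543²·(1 − 0.17386364)·61500000/1071 = 577.10183.
Tier 4: Wₕ = 0.19470009; term = 0.19470009²·(1 − 0.10299798)·15910000/1120 = 483.0342.
Tier 1: Wₕ = 0.33983885; term = 0.33983885²·(1 − 0.07892518)·5600000/1498 = 397.66483.
Sum = 1997.2251.

1997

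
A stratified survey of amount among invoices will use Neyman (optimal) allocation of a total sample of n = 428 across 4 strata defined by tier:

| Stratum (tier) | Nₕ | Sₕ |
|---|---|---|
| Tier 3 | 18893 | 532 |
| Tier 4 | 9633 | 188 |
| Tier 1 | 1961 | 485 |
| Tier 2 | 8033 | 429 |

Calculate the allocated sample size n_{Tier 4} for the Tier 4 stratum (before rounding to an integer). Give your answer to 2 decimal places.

47.67

Neyman allocation: nₕ = n·NₕSₕ / Σⱼ NⱼSⱼ.
Σ NⱼSⱼ = 18893·532 + 9633·188 + 1961·485 + 8033·429 = 1.6259322 × 10^7.
n_{Tier 4} = 428·9633·188 / (1.6259322 × 10^7) = 47.67.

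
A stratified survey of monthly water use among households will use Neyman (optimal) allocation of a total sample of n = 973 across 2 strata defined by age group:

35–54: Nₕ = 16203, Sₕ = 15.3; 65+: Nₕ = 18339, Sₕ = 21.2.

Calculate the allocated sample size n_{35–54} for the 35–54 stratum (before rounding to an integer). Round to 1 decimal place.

378.9

Neyman allocation: nₕ = n·NₕSₕ / Σⱼ NⱼSⱼ.
Σ NⱼSⱼ = 16203·15.3 + 18339·21.2 = 636692.7.
n_{35–54} = 973·16203·15.3 / 636692.7 = 378.9.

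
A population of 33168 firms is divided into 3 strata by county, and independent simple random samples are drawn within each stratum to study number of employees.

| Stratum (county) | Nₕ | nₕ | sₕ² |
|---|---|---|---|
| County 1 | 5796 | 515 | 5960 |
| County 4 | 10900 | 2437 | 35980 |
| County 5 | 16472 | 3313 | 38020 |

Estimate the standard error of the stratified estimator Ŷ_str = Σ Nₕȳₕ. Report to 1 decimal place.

64835.5

Var(Ŷ_str) = Σₕ Nₕ²(1 − fₕ)sₕ²/nₕ.
County 1: 5796²·(1 − 515/5796)·5960/515 = 3.5422856 × 10^8.
County 4: 10900²·(1 − 2437/10900)·35980/2437 = 1.3619353 × 10^9.
County 5: 16472²·(1 − 3313/16472)·38020/3313 = 2.4874817 × 10^9.
Sum = 4.2036456 × 10^9.
SE = √(4.2036456 × 10^9) = 64835.5.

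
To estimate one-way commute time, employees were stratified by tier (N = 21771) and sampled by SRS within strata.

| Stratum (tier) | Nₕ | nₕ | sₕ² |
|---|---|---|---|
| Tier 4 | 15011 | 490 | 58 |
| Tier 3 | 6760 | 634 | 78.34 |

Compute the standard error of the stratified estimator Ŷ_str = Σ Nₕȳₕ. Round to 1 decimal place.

Var(Ŷ_str) = Σₕ Nₕ²(1 − fₕ)sₕ²/nₕ.
Tier 4: 15011²·(1 − 490/15011)·58/490 = 2.5801091 × 10^7.
Tier 3: 6760²·(1 − 634/6760)·78.34/634 = 5.1170304 × 10^6.
Sum = 3.0918121 × 10^7.
SE = √(3.0918121 × 10^7) = 5560.4.

5560.4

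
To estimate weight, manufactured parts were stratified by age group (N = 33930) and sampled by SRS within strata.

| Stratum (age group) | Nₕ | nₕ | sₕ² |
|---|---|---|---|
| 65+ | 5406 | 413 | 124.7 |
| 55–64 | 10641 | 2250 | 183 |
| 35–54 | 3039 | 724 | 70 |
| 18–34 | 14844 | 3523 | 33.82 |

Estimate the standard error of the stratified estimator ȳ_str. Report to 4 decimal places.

Var(ȳ_str) = Σₕ Wₕ²(1 − fₕ)sₕ²/nₕ with Wₕ = Nₕ/N, N = 33930.
65+: Wₕ = 0.15932803; term = 0.15932803²·(1 − 0.07639660)·124.7/413 = 0.0070792344.
55–64: Wₕ = 0.31361627; term = 0.31361627²·(1 − 0.21144629)·183/2250 = 0.0063080774.
35–54: Wₕ = 0.08956676; term = 0.08956676²·(1 − 0.23823626)·70/724 = 5.9084484 × 10^-4.
18–34: Wₕ = 0.43748895; term = 0.43748895²·(1 − 0.23733495)·33.82/3523 = 0.0014012931.
Sum = 0.01537945.
SE = √(0.01537945) = 0.1240.

0.1240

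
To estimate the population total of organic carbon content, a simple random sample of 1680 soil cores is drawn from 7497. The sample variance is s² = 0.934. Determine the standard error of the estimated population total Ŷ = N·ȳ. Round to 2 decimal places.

Var(Ŷ) = N²·Var(ȳ) = N²·(1 − n/N)·s²/n.
f = 1680/7497 = 0.22408964; Var(ȳ) = 0.77591036·0.934/1680 = 4.3136921 × 10^-4.
Var(Ŷ) = 7497² · (4.3136921 × 10^-4) = 24245.11.
SE(Ŷ) = √(24245.11) = 155.71.

155.71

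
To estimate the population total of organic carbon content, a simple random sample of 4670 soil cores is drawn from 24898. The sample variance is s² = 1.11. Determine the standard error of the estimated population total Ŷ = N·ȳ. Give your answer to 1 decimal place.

Var(Ŷ) = N²·Var(ȳ) = N²·(1 − n/N)·s²/n.
f = 4670/24898 = 0.18756527; Var(ȳ) = 0.81243473·1.11/4670 = 1.9310547 × 10^-4.
Var(Ŷ) = 24898² · (1.9310547 × 10^-4) = 119708.09.
SE(Ŷ) = √(119708.09) = 346.0.

346.0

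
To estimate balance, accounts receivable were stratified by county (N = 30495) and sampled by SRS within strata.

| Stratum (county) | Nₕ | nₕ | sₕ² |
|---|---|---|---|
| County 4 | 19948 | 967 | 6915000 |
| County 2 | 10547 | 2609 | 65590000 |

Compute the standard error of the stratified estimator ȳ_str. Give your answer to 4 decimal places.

Var(ȳ_str) = Σₕ Wₕ²(1 − fₕ)sₕ²/nₕ with Wₕ = Nₕ/N, N = 30495.
County 4: Wₕ = 0.65414002; term = 0.65414002²·(1 − 0.04847604)·6915000/967 = 2911.5676.
County 2: Wₕ = 0.34585998; term = 0.34585998²·(1 − 0.24736892)·65590000/2609 = 2263.3219.
Sum = 5174.8895.
SE = √(5174.8895) = 71.9367.

71.9367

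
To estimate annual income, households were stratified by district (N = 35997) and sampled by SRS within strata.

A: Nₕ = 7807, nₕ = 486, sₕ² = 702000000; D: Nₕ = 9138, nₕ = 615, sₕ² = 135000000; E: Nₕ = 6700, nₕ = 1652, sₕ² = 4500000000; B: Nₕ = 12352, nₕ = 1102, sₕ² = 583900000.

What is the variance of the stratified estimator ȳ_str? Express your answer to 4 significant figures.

Var(ȳ_str) = Σₕ Wₕ²(1 − fₕ)sₕ²/nₕ with Wₕ = Nₕ/N, N = 35997.
A: Wₕ = 0.21687918; term = 0.21687918²·(1 − 0.06225183)·702000000/486 = 63712.231.
D: Wₕ = 0.25385449; term = 0.25385449²·(1 − 0.06730138)·135000000/615 = 13193.793.
E: Wₕ = 0.18612662; term = 0.18612662²·(1 − 0.24656716)·4500000000/1652 = 71099.084.
B: Wₕ = 0.34313971; term = 0.34313971²·(1 − 0.08921632)·583900000/1102 = 56821.68.
Sum = 204826.79.

204800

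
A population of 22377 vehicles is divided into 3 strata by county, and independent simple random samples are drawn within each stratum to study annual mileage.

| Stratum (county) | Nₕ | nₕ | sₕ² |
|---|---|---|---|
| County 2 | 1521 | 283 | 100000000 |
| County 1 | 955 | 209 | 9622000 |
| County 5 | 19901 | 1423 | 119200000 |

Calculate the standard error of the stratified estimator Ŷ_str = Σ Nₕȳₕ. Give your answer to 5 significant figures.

Var(Ŷ_str) = Σₕ Nₕ²(1 − fₕ)sₕ²/nₕ.
County 2: 1521²·(1 − 283/1521)·100000000/283 = 6.6537032 × 10^11.
County 1: 955²·(1 − 209/955)·9622000/209 = 3.279905 × 10^10.
County 5: 19901²·(1 − 1423/19901)·119200000/1423 = 3.0803582 × 10^13.
Sum = 3.1501751 × 10^13.
SE = √(3.1501751 × 10^13) = 5.6126 × 10^6.

5.6126 × 10^6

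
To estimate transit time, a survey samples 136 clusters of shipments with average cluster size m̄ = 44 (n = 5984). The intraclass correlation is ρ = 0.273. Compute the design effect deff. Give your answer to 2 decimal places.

12.74

deff = 1 + (44 − 1)·0.273 = 1 + 11.739 = 12.739.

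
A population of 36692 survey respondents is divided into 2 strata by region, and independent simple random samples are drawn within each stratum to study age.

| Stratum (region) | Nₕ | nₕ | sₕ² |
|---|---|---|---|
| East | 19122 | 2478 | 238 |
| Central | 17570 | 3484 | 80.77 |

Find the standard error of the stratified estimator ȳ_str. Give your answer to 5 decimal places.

0.16422

Var(ȳ_str) = Σₕ Wₕ²(1 − fₕ)sₕ²/nₕ with Wₕ = Nₕ/N, N = 36692.
East: Wₕ = 0.52114902; term = 0.52114902²·(1 − 0.12958896)·238/2478 = 0.022705125.
Central: Wₕ = 0.47885098; term = 0.47885098²·(1 − 0.19829254)·80.77/3484 = 0.0042617563.
Sum = 0.026966881.
SE = √(0.026966881) = 0.16422.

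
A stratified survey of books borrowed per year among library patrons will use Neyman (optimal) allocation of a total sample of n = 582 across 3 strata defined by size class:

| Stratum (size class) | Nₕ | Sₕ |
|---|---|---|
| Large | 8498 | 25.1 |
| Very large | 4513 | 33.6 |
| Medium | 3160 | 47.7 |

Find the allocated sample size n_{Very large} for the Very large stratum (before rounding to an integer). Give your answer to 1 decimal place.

Neyman allocation: nₕ = n·NₕSₕ / Σⱼ NⱼSⱼ.
Σ NⱼSⱼ = 8498·25.1 + 4513·33.6 + 3160·47.7 = 515668.6.
n_{Very large} = 582·4513·33.6 / 515668.6 = 171.1.

171.1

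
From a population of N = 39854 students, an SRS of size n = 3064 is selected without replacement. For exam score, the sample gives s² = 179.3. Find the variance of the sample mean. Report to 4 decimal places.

0.0540

Under SRS without replacement, Var(ȳ) = (1 − f)·s²/n with f = n/N = 3064/39854 = 0.07688061.
Var(ȳ) = (1 − 0.07688061)·179.3/3064 = 0.92311939·0.058518277 = 0.054019356.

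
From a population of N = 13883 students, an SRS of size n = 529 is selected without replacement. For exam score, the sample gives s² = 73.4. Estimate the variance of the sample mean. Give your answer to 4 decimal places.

0.1335

Under SRS without replacement, Var(ȳ) = (1 − f)·s²/n with f = n/N = 529/13883 = 0.03810416.
Var(ȳ) = (1 − 0.03810416)·73.4/529 = 0.96189584·0.13875236 = 0.13346532.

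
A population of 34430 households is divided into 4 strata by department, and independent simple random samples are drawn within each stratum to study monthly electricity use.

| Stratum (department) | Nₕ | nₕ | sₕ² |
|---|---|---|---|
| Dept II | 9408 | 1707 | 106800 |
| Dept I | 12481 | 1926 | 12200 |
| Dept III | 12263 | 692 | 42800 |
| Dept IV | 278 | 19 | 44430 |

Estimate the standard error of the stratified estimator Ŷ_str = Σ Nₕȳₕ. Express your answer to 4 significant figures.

119600

Var(Ŷ_str) = Σₕ Nₕ²(1 − fₕ)sₕ²/nₕ.
Dept II: 9408²·(1 − 1707/9408)·106800/1707 = 4.5329629 × 10^9.
Dept I: 12481²·(1 − 1926/12481)·12200/1926 = 8.3447085 × 10^8.
Dept III: 12263²·(1 − 692/12263)·42800/692 = 8.7761754 × 10^9.
Dept IV: 278²·(1 − 19/278)·44430/19 = 1.6837099 × 10^8.
Sum = 1.431198 × 10^10.
SE = √(1.431198 × 10^10) = 119600.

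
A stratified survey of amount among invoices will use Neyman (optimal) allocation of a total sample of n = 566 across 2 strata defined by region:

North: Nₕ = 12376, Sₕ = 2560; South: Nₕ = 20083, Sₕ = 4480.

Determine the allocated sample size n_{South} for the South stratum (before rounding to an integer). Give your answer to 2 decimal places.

418.60

Neyman allocation: nₕ = n·NₕSₕ / Σⱼ NⱼSⱼ.
Σ NⱼSⱼ = 12376·2560 + 20083·4480 = 1.216544 × 10^8.
n_{South} = 566·20083·4480 / (1.216544 × 10^8) = 418.60.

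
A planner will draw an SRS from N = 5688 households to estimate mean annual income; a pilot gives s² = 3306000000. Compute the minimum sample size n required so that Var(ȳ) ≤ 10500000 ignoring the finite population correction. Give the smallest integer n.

Without fpc, n₀ = s²/D = 3306000000/10500000 = 314.8571.
Rounding up, n = 315.

315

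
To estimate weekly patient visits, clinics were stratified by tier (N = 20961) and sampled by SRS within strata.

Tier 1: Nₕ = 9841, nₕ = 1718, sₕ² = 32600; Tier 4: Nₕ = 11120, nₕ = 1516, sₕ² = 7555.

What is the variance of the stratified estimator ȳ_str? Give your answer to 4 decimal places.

Var(ȳ_str) = Σₕ Wₕ²(1 − fₕ)sₕ²/nₕ with Wₕ = Nₕ/N, N = 20961.
Tier 1: Wₕ = 0.46949096; term = 0.46949096²·(1 − 0.17457575)·32600/1718 = 3.4524399.
Tier 4: Wₕ = 0.53050904; term = 0.53050904²·(1 − 0.13633094)·7555/1516 = 1.211346.
Sum = 4.6637859.

4.6638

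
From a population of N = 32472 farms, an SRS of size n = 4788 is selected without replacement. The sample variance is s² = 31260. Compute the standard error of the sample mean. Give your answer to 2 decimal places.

2.36

Under SRS without replacement, Var(ȳ) = (1 − f)·s²/n with f = n/N = 4788/32472 = 0.14745011.
Var(ȳ) = (1 − 0.14745011)·31260/4788 = 0.85254989·6.5288221 = 5.5661465.
SE(ȳ) = √(5.5661465) = 2.36.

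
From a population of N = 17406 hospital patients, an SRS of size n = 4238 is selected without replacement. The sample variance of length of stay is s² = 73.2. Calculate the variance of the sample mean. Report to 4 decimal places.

Under SRS without replacement, Var(ȳ) = (1 − f)·s²/n with f = n/N = 4238/17406 = 0.24347926.
Var(ȳ) = (1 − 0.24347926)·73.2/4238 = 0.75652074·0.017272298 = 0.013066852.

0.0131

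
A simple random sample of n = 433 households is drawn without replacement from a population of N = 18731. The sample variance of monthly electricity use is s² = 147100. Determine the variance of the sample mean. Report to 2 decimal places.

Under SRS without replacement, Var(ȳ) = (1 − f)·s²/n with f = n/N = 433/18731 = 0.02311676.
Var(ȳ) = (1 − 0.02311676)·147100/433 = 0.97688324·339.72286 = 331.86957.

331.87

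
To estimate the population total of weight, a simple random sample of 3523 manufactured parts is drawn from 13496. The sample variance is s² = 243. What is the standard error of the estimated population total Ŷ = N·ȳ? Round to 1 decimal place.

Var(Ŷ) = N²·Var(ȳ) = N²·(1 − n/N)·s²/n.
f = 3523/13496 = 0.26104031; Var(ȳ) = 0.73895969·243/3523 = 0.05096997.
Var(Ŷ) = 13496² · 0.05096997 = 9.2837731 × 10^6.
SE(Ŷ) = √(9.2837731 × 10^6) = 3046.9.

3046.9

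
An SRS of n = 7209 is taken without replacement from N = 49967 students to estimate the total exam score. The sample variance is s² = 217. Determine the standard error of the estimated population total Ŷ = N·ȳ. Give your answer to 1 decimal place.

Var(Ŷ) = N²·Var(ȳ) = N²·(1 − n/N)·s²/n.
f = 7209/49967 = 0.14427522; Var(ȳ) = 0.85572478·217/7209 = 0.025758396.
Var(Ŷ) = 49967² · 0.025758396 = 6.4311015 × 10^7.
SE(Ŷ) = √(6.4311015 × 10^7) = 8019.4.

8019.4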